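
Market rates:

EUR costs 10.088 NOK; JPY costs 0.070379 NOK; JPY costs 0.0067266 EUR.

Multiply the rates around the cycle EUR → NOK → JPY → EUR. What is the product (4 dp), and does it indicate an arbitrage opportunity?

Around EUR → NOK → JPY → EUR: 1 × 10.088 ÷ 0.070379 × 0.0067266 = 0.964179
Product < 1; profitable direction is EUR → JPY → NOK → EUR.

0.9642 (arbitrage exists)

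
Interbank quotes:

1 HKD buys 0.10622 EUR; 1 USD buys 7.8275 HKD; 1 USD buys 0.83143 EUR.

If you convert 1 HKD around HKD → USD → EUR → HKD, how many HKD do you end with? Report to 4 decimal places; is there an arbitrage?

Around HKD → USD → EUR → HKD: 1 ÷ 7.8275 × 0.83143 ÷ 0.10622 = 0.999992
Product ≈ 1 (deviation 0.001%, within rounding noise).

1.0000 (no arbitrage)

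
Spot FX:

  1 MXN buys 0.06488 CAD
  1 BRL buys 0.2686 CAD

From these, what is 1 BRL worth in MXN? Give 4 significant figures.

BRL/MXN = 4.140

1 BRL × 0.2686 = 0.2686 CAD
0.2686 CAD ÷ 0.06488 = 4.13995 MXN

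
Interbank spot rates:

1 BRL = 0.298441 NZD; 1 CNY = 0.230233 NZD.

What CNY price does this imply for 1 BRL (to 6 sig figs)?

BRL/CNY = 1.29626

1 BRL × 0.298441 = 0.298441 NZD
0.298441 NZD ÷ 0.230233 = 1.29626 CNY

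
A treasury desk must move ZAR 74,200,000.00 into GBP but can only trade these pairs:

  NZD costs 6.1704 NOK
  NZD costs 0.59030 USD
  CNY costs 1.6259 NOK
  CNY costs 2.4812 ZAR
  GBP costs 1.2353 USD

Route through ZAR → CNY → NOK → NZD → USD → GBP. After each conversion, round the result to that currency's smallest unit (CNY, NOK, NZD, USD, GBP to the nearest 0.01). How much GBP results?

GBP 3,765,502.91

ZAR 74,200,000.00 ÷ 2.4812 = CNY 29,904,884.73
CNY 29,904,884.73 × 1.6259 = NOK 48,622,352.08
NOK 48,622,352.08 ÷ 6.1704 = NZD 7,879,935.19
NZD 7,879,935.19 × 0.59030 = USD 4,651,525.74
USD 4,651,525.74 ÷ 1.2353 = GBP 3,765,502.91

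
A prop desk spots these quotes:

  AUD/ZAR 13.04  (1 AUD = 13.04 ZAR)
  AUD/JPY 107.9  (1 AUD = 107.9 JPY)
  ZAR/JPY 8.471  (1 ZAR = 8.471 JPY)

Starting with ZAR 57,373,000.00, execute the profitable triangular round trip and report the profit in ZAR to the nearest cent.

Profitable loop is ZAR → JPY → AUD → ZAR:
ZAR 57,373,000.00 × 8.471 = JPY 486,006,683
JPY 486,006,683 ÷ 107.9 = AUD 4,504,232.47
AUD 4,504,232.47 × 13.04 = ZAR 58,735,191.35
Profit = ZAR 58,735,191.35 − ZAR 57,373,000.00

Profit: ZAR 1,362,191.35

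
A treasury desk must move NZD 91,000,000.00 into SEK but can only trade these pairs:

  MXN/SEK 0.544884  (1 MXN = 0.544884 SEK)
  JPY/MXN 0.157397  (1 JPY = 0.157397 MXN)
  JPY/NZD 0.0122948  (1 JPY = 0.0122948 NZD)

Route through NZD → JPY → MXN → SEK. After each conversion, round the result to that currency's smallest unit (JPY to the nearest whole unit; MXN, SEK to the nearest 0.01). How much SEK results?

NZD 91,000,000.00 ÷ 0.0122948 = JPY 7,401,503,074
JPY 7,401,503,074 × 0.157397 = MXN 1,164,974,379.34
MXN 1,164,974,379.34 × 0.544884 = SEK 634,775,899.71

SEK 634,775,899.71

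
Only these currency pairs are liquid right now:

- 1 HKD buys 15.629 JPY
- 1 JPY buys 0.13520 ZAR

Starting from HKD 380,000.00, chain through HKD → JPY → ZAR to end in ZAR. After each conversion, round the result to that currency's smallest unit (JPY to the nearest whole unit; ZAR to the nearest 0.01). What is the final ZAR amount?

HKD 380,000.00 × 15.629 = JPY 5,939,020
JPY 5,939,020 × 0.13520 = ZAR 802,955.50

ZAR 802,955.50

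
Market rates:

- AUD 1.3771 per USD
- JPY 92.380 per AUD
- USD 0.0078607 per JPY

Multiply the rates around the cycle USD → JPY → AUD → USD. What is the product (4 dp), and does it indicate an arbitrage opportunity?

Around USD → JPY → AUD → USD: 1 ÷ 0.0078607 ÷ 92.380 ÷ 1.3771 = 0.999989
Product ≈ 1 (deviation 0.001%, within rounding noise).

1.0000 (no arbitrage)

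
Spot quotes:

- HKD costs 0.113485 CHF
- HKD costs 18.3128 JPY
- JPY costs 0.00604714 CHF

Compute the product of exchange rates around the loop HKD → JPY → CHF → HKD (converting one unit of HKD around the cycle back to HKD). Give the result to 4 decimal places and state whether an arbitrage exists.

0.9758 (arbitrage exists)

Around HKD → JPY → CHF → HKD: 1 × 18.3128 × 0.00604714 ÷ 0.113485 = 0.975812
Product < 1; profitable direction is HKD → CHF → JPY → HKD.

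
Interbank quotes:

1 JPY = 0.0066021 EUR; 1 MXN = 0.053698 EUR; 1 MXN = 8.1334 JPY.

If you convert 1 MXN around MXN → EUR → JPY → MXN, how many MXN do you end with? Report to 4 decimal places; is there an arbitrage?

Around MXN → EUR → JPY → MXN: 1 × 0.053698 ÷ 0.0066021 ÷ 8.1334 = 1.000009
Product ≈ 1 (deviation 0.001%, within rounding noise).

1.0000 (no arbitrage)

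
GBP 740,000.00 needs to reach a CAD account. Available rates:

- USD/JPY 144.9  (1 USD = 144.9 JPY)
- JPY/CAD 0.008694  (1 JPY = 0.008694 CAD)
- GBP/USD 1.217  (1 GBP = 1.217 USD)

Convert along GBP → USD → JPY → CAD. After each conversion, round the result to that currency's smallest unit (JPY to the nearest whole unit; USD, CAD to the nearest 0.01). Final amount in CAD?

CAD 1,134,515.20

GBP 740,000.00 × 1.217 = USD 900,580.00
USD 900,580.00 × 144.9 = JPY 130,494,042
JPY 130,494,042 × 0.008694 = CAD 1,134,515.20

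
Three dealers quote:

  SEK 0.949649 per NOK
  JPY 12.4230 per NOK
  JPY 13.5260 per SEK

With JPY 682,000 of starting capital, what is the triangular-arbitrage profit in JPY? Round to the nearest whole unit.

Profit: JPY 23,164

Profitable loop is JPY → NOK → SEK → JPY:
JPY 682,000 ÷ 12.4230 = NOK 54,898.17
NOK 54,898.17 × 0.949649 = SEK 52,133.99
SEK 52,133.99 × 13.5260 = JPY 705,164
Profit = JPY 705,164 − JPY 682,000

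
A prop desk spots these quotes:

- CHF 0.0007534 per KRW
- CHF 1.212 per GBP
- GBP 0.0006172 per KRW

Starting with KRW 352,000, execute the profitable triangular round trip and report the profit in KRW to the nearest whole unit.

Profitable loop is KRW → CHF → GBP → KRW:
KRW 352,000 × 0.0007534 = CHF 265.20
CHF 265.20 ÷ 1.212 = GBP 218.81
GBP 218.81 ÷ 0.0006172 = KRW 354,519
Profit = KRW 354,519 − KRW 352,000

Profit: KRW 2,519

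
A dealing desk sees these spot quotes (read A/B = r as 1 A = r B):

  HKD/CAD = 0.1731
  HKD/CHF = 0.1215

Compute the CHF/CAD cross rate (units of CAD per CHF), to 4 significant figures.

1 CHF ÷ 0.1215 = 8.23045 HKD
8.23045 HKD × 0.1731 = 1.42469 CAD

CHF/CAD = 1.425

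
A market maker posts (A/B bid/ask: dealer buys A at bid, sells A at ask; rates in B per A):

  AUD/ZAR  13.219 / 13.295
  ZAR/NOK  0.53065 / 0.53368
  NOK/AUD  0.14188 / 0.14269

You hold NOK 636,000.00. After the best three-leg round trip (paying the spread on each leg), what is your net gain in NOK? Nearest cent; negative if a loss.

Net result: NOK -3,027.17 (no profitable arbitrage after spreads)

Best loop NOK → AUD → ZAR → NOK:
NOK 636,000.00 × 0.14188 (sell NOK at bid) = AUD 90,235.68
AUD 90,235.68 × 13.219 (sell AUD at bid) = ZAR 1,192,825.45
ZAR 1,192,825.45 × 0.53065 (sell ZAR at bid) = NOK 632,972.83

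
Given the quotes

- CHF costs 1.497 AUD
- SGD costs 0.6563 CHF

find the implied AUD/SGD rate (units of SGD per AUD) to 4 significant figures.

AUD/SGD = 1.018

1 AUD ÷ 1.497 = 0.668003 CHF
0.668003 CHF ÷ 0.6563 = 1.01783 SGD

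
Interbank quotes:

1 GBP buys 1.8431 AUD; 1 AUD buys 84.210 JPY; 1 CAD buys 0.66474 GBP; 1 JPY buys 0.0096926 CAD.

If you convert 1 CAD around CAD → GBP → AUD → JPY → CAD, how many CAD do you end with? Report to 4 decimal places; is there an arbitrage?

Around CAD → GBP → AUD → JPY → CAD: 1 × 0.66474 × 1.8431 × 84.210 × 0.0096926 = 1.000011
Product ≈ 1 (deviation 0.001%, within rounding noise).

1.0000 (no arbitrage)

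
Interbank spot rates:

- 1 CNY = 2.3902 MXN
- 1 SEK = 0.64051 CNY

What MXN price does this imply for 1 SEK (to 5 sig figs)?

SEK/MXN = 1.5309

1 SEK × 0.64051 = 0.64051 CNY
0.64051 CNY × 2.3902 = 1.53095 MXN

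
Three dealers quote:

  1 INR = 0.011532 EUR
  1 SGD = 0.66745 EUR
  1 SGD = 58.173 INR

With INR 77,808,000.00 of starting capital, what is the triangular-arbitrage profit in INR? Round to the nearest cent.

Profitable loop is INR → EUR → SGD → INR:
INR 77,808,000.00 × 0.011532 = EUR 897,281.86
EUR 897,281.86 ÷ 0.66745 = SGD 1,344,343.18
SGD 1,344,343.18 × 58.173 = INR 78,204,475.85
Profit = INR 78,204,475.85 − INR 77,808,000.00

Profit: INR 396,475.85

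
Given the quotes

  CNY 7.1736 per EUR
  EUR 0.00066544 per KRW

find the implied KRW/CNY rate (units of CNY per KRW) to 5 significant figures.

1 KRW × 0.00066544 = 0.00066544 EUR
0.00066544 EUR × 7.1736 = 0.0047736 CNY

KRW/CNY = 0.0047736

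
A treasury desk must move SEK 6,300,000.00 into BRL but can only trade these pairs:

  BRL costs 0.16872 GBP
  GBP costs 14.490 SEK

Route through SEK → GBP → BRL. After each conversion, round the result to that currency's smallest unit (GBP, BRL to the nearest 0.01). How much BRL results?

BRL 2,576,947.66

SEK 6,300,000.00 ÷ 14.490 = GBP 434,782.61
GBP 434,782.61 ÷ 0.16872 = BRL 2,576,947.66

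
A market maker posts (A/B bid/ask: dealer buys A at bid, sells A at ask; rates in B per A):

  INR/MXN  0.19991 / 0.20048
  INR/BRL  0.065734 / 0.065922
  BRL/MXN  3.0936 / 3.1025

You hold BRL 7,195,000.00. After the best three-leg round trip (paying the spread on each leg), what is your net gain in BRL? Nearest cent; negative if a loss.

Best loop BRL → MXN → INR → BRL:
BRL 7,195,000.00 × 3.0936 (sell BRL at bid) = MXN 22,258,452.00
MXN 22,258,452.00 ÷ 0.20048 (buy INR at ask) = INR 111,025,798.08
INR 111,025,798.08 × 0.065734 (sell INR at bid) = BRL 7,298,169.81

Net profit: BRL 103,169.81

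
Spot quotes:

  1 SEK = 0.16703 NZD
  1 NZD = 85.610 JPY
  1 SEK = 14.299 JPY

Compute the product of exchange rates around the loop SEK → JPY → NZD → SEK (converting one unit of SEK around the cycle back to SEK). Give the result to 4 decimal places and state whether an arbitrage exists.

1.0000 (no arbitrage)

Around SEK → JPY → NZD → SEK: 1 × 14.299 ÷ 85.610 ÷ 0.16703 = 0.999969
Product ≈ 1 (deviation 0.003%, within rounding noise).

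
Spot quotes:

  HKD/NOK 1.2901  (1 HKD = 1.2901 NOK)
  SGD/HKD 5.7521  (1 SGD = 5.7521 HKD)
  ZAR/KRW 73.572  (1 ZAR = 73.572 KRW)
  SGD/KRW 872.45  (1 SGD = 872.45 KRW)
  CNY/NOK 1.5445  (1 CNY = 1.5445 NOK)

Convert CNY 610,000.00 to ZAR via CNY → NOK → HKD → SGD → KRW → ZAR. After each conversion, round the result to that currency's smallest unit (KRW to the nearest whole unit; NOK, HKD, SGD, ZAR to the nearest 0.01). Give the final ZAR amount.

ZAR 1,505,552.57

CNY 610,000.00 × 1.5445 = NOK 942,145.00
NOK 942,145.00 ÷ 1.2901 = HKD 730,288.35
HKD 730,288.35 ÷ 5.7521 = SGD 126,960.30
SGD 126,960.30 × 872.45 = KRW 110,766,514
KRW 110,766,514 ÷ 73.572 = ZAR 1,505,552.57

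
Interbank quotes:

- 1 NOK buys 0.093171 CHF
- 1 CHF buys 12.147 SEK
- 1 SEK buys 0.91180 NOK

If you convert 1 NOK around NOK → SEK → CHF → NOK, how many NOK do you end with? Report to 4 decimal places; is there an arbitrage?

0.9691 (arbitrage exists)

Around NOK → SEK → CHF → NOK: 1 ÷ 0.91180 ÷ 12.147 ÷ 0.093171 = 0.969060
Product < 1; profitable direction is NOK → CHF → SEK → NOK.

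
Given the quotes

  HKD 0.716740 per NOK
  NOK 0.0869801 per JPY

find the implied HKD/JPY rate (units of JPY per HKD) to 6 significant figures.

HKD/JPY = 16.0405

1 HKD ÷ 0.716740 = 1.39521 NOK
1.39521 NOK ÷ 0.0869801 = 16.0405 JPY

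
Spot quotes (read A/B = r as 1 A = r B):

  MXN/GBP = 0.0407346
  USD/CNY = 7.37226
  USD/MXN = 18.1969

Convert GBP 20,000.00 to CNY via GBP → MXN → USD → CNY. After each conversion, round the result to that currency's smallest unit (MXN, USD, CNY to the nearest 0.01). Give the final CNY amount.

GBP 20,000.00 ÷ 0.0407346 = MXN 490,983.10
MXN 490,983.10 ÷ 18.1969 = USD 26,981.69
USD 26,981.69 × 7.37226 = CNY 198,916.03

CNY 198,916.03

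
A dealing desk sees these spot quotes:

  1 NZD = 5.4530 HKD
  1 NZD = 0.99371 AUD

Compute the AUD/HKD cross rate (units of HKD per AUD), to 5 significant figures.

AUD/HKD = 5.4875

1 AUD ÷ 0.99371 = 1.00633 NZD
1.00633 NZD × 5.4530 = 5.48752 HKD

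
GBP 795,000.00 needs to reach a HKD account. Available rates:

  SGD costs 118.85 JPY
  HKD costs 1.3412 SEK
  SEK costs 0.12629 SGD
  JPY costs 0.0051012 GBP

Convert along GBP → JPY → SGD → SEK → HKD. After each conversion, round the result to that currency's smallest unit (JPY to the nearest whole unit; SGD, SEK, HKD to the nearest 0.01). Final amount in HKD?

GBP 795,000.00 ÷ 0.0051012 = JPY 155,845,683
JPY 155,845,683 ÷ 118.85 = SGD 1,311,280.46
SGD 1,311,280.46 ÷ 0.12629 = SEK 10,383,090.19
SEK 10,383,090.19 ÷ 1.3412 = HKD 7,741,641.95

HKD 7,741,641.95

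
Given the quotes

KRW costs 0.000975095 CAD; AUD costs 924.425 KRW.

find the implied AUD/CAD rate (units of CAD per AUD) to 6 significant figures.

AUD/CAD = 0.901402

1 AUD × 924.425 = 924.425 KRW
924.425 KRW × 0.000975095 = 0.901402 CAD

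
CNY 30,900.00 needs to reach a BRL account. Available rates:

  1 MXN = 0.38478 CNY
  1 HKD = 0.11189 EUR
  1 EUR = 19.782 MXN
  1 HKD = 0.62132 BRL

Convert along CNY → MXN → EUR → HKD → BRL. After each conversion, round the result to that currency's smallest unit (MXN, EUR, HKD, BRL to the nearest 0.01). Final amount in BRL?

CNY 30,900.00 ÷ 0.38478 = MXN 80,305.63
MXN 80,305.63 ÷ 19.782 = EUR 4,059.53
EUR 4,059.53 ÷ 0.11189 = HKD 36,281.44
HKD 36,281.44 × 0.62132 = BRL 22,542.38

BRL 22,542.38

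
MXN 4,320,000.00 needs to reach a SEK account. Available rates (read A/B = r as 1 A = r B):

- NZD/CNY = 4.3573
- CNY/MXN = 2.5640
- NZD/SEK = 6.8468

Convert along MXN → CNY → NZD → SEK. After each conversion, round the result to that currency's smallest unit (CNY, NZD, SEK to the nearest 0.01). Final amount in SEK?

SEK 2,647,499.60

MXN 4,320,000.00 ÷ 2.5640 = CNY 1,684,867.39
CNY 1,684,867.39 ÷ 4.3573 = NZD 386,676.93
NZD 386,676.93 × 6.8468 = SEK 2,647,499.60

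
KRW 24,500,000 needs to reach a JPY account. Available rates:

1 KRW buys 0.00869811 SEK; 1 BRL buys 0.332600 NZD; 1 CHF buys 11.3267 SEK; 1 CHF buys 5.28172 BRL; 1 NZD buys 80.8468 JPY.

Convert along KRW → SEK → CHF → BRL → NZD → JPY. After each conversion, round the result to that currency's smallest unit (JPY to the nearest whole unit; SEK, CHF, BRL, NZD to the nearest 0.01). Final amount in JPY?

JPY 2,672,072

KRW 24,500,000 × 0.00869811 = SEK 213,103.70
SEK 213,103.70 ÷ 11.3267 = CHF 18,814.28
CHF 18,814.28 × 5.28172 = BRL 99,371.76
BRL 99,371.76 × 0.332600 = NZD 33,051.05
NZD 33,051.05 × 80.8468 = JPY 2,672,072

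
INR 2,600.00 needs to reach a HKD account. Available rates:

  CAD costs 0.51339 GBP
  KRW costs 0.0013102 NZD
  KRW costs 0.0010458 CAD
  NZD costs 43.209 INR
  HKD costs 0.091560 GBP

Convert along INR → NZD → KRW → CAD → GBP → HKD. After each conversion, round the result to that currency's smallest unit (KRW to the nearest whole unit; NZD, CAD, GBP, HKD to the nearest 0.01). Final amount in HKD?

INR 2,600.00 ÷ 43.209 = NZD 60.17
NZD 60.17 ÷ 0.0013102 = KRW 45,924
KRW 45,924 × 0.0010458 = CAD 48.03
CAD 48.03 × 0.51339 = GBP 24.66
GBP 24.66 ÷ 0.091560 = HKD 269.33

HKD 269.33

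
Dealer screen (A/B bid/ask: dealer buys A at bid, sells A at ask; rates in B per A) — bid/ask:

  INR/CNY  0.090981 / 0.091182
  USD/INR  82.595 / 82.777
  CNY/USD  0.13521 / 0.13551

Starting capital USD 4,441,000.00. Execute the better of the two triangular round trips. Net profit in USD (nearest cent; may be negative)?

Best loop USD → INR → CNY → USD:
USD 4,441,000.00 × 82.595 (sell USD at bid) = INR 366,804,395.00
INR 366,804,395.00 × 0.090981 (sell INR at bid) = CNY 33,372,230.66
CNY 33,372,230.66 × 0.13521 (sell CNY at bid) = USD 4,512,259.31

Net profit: USD 71,259.31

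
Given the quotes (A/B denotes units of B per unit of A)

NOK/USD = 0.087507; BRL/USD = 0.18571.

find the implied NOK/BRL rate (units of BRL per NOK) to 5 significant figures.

NOK/BRL = 0.47120

1 NOK × 0.087507 = 0.087507 USD
0.087507 USD ÷ 0.18571 = 0.471202 BRL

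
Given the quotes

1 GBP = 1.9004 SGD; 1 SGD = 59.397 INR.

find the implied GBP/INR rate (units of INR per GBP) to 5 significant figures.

1 GBP × 1.9004 = 1.9004 SGD
1.9004 SGD × 59.397 = 112.878 INR

GBP/INR = 112.88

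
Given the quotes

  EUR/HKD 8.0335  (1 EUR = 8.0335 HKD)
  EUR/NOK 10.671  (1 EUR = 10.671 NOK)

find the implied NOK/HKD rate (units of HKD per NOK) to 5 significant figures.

NOK/HKD = 0.75283

1 NOK ÷ 10.671 = 0.0937119 EUR
0.0937119 EUR × 8.0335 = 0.752835 HKD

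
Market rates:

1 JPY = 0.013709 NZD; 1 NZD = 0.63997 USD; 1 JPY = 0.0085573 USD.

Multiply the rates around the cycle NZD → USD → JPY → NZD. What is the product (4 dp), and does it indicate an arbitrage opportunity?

1.0252 (arbitrage exists)

Around NZD → USD → JPY → NZD: 1 × 0.63997 ÷ 0.0085573 × 0.013709 = 1.025247
Product > 1; profitable direction is NZD → USD → JPY → NZD.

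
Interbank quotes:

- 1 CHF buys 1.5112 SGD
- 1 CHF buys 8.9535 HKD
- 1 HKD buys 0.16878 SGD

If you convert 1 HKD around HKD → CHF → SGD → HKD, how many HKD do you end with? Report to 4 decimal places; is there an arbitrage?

1.0000 (no arbitrage)

Around HKD → CHF → SGD → HKD: 1 ÷ 8.9535 × 1.5112 ÷ 0.16878 = 1.000019
Product ≈ 1 (deviation 0.002%, within rounding noise).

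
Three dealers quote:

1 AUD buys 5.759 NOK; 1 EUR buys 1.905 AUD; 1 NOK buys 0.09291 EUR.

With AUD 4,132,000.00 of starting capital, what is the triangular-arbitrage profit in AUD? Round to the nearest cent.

Profit: AUD 79,771.79

Profitable loop is AUD → NOK → EUR → AUD:
AUD 4,132,000.00 × 5.759 = NOK 23,796,188.00
NOK 23,796,188.00 × 0.09291 = EUR 2,210,903.83
EUR 2,210,903.83 × 1.905 = AUD 4,211,771.79
Profit = AUD 4,211,771.79 − AUD 4,132,000.00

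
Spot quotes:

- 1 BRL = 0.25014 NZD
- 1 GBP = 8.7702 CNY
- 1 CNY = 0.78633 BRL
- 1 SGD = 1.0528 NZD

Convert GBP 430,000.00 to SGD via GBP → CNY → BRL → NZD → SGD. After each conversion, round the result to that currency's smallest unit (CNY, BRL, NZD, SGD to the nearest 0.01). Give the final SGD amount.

GBP 430,000.00 × 8.7702 = CNY 3,771,186.00
CNY 3,771,186.00 × 0.78633 = BRL 2,965,396.69
BRL 2,965,396.69 × 0.25014 = NZD 741,764.33
NZD 741,764.33 ÷ 1.0528 = SGD 704,563.38

SGD 704,563.38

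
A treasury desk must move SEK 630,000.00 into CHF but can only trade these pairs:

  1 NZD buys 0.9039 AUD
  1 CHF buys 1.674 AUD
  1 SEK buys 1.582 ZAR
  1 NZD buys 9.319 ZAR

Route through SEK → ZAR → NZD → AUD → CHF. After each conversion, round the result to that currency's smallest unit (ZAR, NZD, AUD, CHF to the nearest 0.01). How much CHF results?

CHF 57,748.76

SEK 630,000.00 × 1.582 = ZAR 996,660.00
ZAR 996,660.00 ÷ 9.319 = NZD 106,949.24
NZD 106,949.24 × 0.9039 = AUD 96,671.42
AUD 96,671.42 ÷ 1.674 = CHF 57,748.76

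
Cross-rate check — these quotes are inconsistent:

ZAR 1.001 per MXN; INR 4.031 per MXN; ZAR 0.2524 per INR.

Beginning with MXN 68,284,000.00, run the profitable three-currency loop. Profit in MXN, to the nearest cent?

Profit: MXN 1,120,403.33

Profitable loop is MXN → INR → ZAR → MXN:
MXN 68,284,000.00 × 4.031 = INR 275,252,804.00
INR 275,252,804.00 × 0.2524 = ZAR 69,473,807.73
ZAR 69,473,807.73 ÷ 1.001 = MXN 69,404,403.33
Profit = MXN 69,404,403.33 − MXN 68,284,000.00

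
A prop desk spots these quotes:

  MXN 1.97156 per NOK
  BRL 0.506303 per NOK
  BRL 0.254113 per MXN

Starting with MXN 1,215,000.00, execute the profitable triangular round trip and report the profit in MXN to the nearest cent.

Profitable loop is MXN → NOK → BRL → MXN:
MXN 1,215,000.00 ÷ 1.97156 = NOK 616,263.26
NOK 616,263.26 × 0.506303 = BRL 312,015.94
BRL 312,015.94 ÷ 0.254113 = MXN 1,227,862.96
Profit = MXN 1,227,862.96 − MXN 1,215,000.00

Profit: MXN 12,862.96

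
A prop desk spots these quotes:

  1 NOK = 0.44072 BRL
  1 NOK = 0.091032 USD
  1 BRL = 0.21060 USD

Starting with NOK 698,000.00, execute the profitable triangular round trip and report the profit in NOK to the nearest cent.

Profit: NOK 13,676.24

Profitable loop is NOK → BRL → USD → NOK:
NOK 698,000.00 × 0.44072 = BRL 307,622.56
BRL 307,622.56 × 0.21060 = USD 64,785.31
USD 64,785.31 ÷ 0.091032 = NOK 711,676.24
Profit = NOK 711,676.24 − NOK 698,000.00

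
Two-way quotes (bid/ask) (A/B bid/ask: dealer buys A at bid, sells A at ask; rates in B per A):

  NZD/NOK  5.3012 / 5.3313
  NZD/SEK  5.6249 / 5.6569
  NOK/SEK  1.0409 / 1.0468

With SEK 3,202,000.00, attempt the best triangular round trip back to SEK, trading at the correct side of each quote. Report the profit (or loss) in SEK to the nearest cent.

Best loop SEK → NOK → NZD → SEK:
SEK 3,202,000.00 ÷ 1.0468 (buy NOK at ask) = NOK 3,058,846.01
NOK 3,058,846.01 ÷ 5.3313 (buy NZD at ask) = NZD 573,752.37
NZD 573,752.37 × 5.6249 (sell NZD at bid) = SEK 3,227,299.70

Net profit: SEK 25,299.70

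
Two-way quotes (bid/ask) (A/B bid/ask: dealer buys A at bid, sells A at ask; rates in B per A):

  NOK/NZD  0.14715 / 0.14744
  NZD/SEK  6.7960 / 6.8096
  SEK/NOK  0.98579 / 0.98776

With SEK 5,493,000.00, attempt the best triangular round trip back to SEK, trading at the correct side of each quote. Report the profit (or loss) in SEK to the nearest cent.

Net profit: SEK 45,870.86

Best loop SEK → NZD → NOK → SEK:
SEK 5,493,000.00 ÷ 6.8096 (buy NZD at ask) = NZD 806,655.31
NZD 806,655.31 ÷ 0.14744 (buy NOK at ask) = NOK 5,471,075.08
NOK 5,471,075.08 ÷ 0.98776 (buy SEK at ask) = SEK 5,538,870.86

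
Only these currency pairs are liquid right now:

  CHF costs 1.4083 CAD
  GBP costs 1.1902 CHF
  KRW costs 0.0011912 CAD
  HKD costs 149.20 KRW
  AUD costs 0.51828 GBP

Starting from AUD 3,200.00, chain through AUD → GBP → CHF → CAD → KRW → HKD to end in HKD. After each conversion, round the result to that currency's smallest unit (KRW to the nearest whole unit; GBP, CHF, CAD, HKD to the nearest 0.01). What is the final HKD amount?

AUD 3,200.00 × 0.51828 = GBP 1,658.50
GBP 1,658.50 × 1.1902 = CHF 1,973.95
CHF 1,973.95 × 1.4083 = CAD 2,779.91
CAD 2,779.91 ÷ 0.0011912 = KRW 2,333,706
KRW 2,333,706 ÷ 149.20 = HKD 15,641.46

HKD 15,641.46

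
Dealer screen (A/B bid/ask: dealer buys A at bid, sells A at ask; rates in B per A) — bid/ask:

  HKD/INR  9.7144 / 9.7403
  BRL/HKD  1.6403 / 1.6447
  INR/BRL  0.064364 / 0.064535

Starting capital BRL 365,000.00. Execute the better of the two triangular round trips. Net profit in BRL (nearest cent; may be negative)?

Best loop BRL → HKD → INR → BRL:
BRL 365,000.00 × 1.6403 (sell BRL at bid) = HKD 598,709.50
HKD 598,709.50 × 9.7144 (sell HKD at bid) = INR 5,816,103.57
INR 5,816,103.57 × 0.064364 (sell INR at bid) = BRL 374,347.69

Net profit: BRL 9,347.69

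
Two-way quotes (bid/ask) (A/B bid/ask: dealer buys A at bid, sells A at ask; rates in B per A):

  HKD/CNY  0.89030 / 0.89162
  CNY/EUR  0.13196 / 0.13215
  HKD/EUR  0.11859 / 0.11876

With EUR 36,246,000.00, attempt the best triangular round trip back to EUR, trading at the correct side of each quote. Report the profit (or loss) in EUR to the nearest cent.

Net profit: EUR 234,533.93

Best loop EUR → CNY → HKD → EUR:
EUR 36,246,000.00 ÷ 0.13215 (buy CNY at ask) = CNY 274,279,228.15
CNY 274,279,228.15 ÷ 0.89162 (buy HKD at ask) = HKD 307,618,972.38
HKD 307,618,972.38 × 0.11859 (sell HKD at bid) = EUR 36,480,533.93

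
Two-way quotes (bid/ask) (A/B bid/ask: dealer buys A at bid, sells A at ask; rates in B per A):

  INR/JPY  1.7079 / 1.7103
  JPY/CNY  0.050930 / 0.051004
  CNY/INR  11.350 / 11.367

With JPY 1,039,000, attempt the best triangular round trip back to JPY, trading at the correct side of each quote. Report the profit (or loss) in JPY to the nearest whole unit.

Net profit: JPY 8,836

Best loop JPY → INR → CNY → JPY:
JPY 1,039,000 ÷ 1.7103 (buy INR at ask) = INR 607,495.76
INR 607,495.76 ÷ 11.367 (buy CNY at ask) = CNY 53,443.81
CNY 53,443.81 ÷ 0.051004 (buy JPY at ask) = JPY 1,047,836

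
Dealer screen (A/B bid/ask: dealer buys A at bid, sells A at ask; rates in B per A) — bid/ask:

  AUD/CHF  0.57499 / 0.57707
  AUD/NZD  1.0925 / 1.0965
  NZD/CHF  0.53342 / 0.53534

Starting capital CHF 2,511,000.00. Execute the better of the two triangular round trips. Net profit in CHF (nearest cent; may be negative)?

Net profit: CHF 24,764.72

Best loop CHF → AUD → NZD → CHF:
CHF 2,511,000.00 ÷ 0.57707 (buy AUD at ask) = AUD 4,351,291.87
AUD 4,351,291.87 × 1.0925 (sell AUD at bid) = NZD 4,753,786.37
NZD 4,753,786.37 × 0.53342 (sell NZD at bid) = CHF 2,535,764.72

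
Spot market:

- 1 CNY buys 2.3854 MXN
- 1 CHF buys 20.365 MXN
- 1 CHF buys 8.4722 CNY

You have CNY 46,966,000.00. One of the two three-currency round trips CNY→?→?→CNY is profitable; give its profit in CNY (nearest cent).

Profitable loop is CNY → CHF → MXN → CNY:
CNY 46,966,000.00 ÷ 8.4722 = CHF 5,543,542.41
CHF 5,543,542.41 × 20.365 = MXN 112,894,241.17
MXN 112,894,241.17 ÷ 2.3854 = CNY 47,327,174.13
Profit = CNY 47,327,174.13 − CNY 46,966,000.00

Profit: CNY 361,174.13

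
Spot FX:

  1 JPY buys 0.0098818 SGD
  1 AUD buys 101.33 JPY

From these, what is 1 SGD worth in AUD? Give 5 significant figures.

SGD/AUD = 0.99868

1 SGD ÷ 0.0098818 = 101.196 JPY
101.196 JPY ÷ 101.33 = 0.998679 AUD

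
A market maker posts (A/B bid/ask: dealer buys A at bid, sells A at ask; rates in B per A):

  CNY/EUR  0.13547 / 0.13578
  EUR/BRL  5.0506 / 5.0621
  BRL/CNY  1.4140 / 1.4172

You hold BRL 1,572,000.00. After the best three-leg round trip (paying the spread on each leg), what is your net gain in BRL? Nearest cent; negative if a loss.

Net profit: BRL 41,819.18

Best loop BRL → EUR → CNY → BRL:
BRL 1,572,000.00 ÷ 5.0621 (buy EUR at ask) = EUR 310,543.06
EUR 310,543.06 ÷ 0.13578 (buy CNY at ask) = CNY 2,287,104.55
CNY 2,287,104.55 ÷ 1.4172 (buy BRL at ask) = BRL 1,613,819.18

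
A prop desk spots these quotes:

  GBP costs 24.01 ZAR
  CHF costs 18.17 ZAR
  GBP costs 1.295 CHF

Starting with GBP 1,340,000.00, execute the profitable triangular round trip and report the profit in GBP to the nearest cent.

Profit: GBP 27,326.60

Profitable loop is GBP → ZAR → CHF → GBP:
GBP 1,340,000.00 × 24.01 = ZAR 32,173,400.00
ZAR 32,173,400.00 ÷ 18.17 = CHF 1,770,687.95
CHF 1,770,687.95 ÷ 1.295 = GBP 1,367,326.60
Profit = GBP 1,367,326.60 − GBP 1,340,000.00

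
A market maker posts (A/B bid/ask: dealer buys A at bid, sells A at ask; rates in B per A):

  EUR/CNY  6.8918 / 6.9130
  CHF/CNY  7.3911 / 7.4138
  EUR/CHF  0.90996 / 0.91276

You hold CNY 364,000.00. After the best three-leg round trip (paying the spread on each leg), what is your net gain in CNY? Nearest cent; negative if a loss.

Best loop CNY → CHF → EUR → CNY:
CNY 364,000.00 ÷ 7.4138 (buy CHF at ask) = CHF 49,097.63
CHF 49,097.63 ÷ 0.91276 (buy EUR at ask) = EUR 53,790.29
EUR 53,790.29 × 6.8918 (sell EUR at bid) = CNY 370,711.95

Net profit: CNY 6,711.95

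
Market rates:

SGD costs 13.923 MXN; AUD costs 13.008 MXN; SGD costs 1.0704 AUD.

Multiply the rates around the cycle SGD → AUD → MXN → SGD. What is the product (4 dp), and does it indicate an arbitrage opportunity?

Around SGD → AUD → MXN → SGD: 1 × 1.0704 × 13.008 ÷ 13.923 = 1.000055
Product ≈ 1 (deviation 0.005%, within rounding noise).

1.0001 (no arbitrage)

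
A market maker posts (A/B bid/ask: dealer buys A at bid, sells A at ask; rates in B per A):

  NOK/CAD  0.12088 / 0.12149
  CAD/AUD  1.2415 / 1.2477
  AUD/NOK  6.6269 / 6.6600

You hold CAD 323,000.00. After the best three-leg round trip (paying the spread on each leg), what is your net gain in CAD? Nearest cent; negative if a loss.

Net result: CAD -1,771.47 (no profitable arbitrage after spreads)

Best loop CAD → AUD → NOK → CAD:
CAD 323,000.00 × 1.2415 (sell CAD at bid) = AUD 401,004.50
AUD 401,004.50 × 6.6269 (sell AUD at bid) = NOK 2,657,416.72
NOK 2,657,416.72 × 0.12088 (sell NOK at bid) = CAD 321,228.53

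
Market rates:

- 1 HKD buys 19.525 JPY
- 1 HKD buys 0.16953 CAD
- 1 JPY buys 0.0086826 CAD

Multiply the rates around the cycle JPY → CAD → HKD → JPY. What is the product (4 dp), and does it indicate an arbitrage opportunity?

Around JPY → CAD → HKD → JPY: 1 × 0.0086826 ÷ 0.16953 × 19.525 = 0.999987
Product ≈ 1 (deviation 0.001%, within rounding noise).

1.0000 (no arbitrage)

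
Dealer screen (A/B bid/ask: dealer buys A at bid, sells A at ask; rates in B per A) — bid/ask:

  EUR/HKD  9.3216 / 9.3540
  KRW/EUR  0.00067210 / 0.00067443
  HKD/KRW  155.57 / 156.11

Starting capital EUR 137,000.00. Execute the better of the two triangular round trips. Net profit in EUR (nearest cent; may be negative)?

Net profit: EUR 2,109.12

Best loop EUR → KRW → HKD → EUR:
EUR 137,000.00 ÷ 0.00067443 (buy KRW at ask) = KRW 203,134,499
KRW 203,134,499 ÷ 156.11 (buy HKD at ask) = HKD 1,301,226.69
HKD 1,301,226.69 ÷ 9.3540 (buy EUR at ask) = EUR 139,109.12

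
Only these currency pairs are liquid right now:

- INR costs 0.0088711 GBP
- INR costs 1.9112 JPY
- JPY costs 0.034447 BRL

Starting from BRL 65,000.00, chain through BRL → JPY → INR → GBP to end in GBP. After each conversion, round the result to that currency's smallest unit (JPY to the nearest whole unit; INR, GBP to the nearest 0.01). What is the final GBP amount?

GBP 8,758.57

BRL 65,000.00 ÷ 0.034447 = JPY 1,886,957
JPY 1,886,957 ÷ 1.9112 = INR 987,315.30
INR 987,315.30 × 0.0088711 = GBP 8,758.57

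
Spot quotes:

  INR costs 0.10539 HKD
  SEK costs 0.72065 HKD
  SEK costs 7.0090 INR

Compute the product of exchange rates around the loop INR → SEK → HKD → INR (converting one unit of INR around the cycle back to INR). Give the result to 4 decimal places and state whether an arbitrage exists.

0.9756 (arbitrage exists)

Around INR → SEK → HKD → INR: 1 ÷ 7.0090 × 0.72065 ÷ 0.10539 = 0.975594
Product < 1; profitable direction is INR → HKD → SEK → INR.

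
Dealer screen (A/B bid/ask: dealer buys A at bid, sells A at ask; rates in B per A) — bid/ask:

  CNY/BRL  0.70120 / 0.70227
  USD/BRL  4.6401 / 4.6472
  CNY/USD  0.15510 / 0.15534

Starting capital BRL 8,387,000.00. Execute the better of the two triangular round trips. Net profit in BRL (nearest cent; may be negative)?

Net profit: BRL 207,916.56

Best loop BRL → CNY → USD → BRL:
BRL 8,387,000.00 ÷ 0.70227 (buy CNY at ask) = CNY 11,942,700.10
CNY 11,942,700.10 × 0.15510 (sell CNY at bid) = USD 1,852,312.79
USD 1,852,312.79 × 4.6401 (sell USD at bid) = BRL 8,594,916.56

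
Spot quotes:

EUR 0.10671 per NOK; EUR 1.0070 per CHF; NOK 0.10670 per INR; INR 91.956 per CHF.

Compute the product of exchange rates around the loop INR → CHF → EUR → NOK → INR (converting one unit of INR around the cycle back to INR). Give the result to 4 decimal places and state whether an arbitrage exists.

Around INR → CHF → EUR → NOK → INR: 1 ÷ 91.956 × 1.0070 ÷ 0.10671 ÷ 0.10670 = 0.961789
Product < 1; profitable direction is INR → NOK → EUR → CHF → INR.

0.9618 (arbitrage exists)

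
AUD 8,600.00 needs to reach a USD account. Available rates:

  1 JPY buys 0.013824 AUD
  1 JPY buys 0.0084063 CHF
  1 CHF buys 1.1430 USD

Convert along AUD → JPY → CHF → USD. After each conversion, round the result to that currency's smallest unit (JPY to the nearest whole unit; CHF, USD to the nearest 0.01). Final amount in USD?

AUD 8,600.00 ÷ 0.013824 = JPY 622,106
JPY 622,106 × 0.0084063 = CHF 5,229.61
CHF 5,229.61 × 1.1430 = USD 5,977.44

USD 5,977.44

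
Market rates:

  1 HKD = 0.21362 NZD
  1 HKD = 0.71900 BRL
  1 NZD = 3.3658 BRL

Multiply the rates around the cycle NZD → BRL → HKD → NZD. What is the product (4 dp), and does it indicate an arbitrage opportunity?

1.0000 (no arbitrage)

Around NZD → BRL → HKD → NZD: 1 × 3.3658 ÷ 0.71900 × 0.21362 = 1.000003
Product ≈ 1 (deviation 0.000%, within rounding noise).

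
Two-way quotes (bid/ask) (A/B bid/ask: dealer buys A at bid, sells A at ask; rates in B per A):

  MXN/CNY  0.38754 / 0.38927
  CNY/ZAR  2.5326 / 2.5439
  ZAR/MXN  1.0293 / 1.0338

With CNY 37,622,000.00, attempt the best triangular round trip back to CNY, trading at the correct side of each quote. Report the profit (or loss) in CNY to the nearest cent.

Net profit: CNY 385,297.42

Best loop CNY → ZAR → MXN → CNY:
CNY 37,622,000.00 × 2.5326 (sell CNY at bid) = ZAR 95,281,477.20
ZAR 95,281,477.20 × 1.0293 (sell ZAR at bid) = MXN 98,073,224.48
MXN 98,073,224.48 × 0.38754 (sell MXN at bid) = CNY 38,007,297.42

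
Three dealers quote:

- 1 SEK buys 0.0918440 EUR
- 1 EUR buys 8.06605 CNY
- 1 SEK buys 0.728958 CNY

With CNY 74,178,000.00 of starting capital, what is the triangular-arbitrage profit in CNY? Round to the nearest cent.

Profit: CNY 1,206,891.28

Profitable loop is CNY → SEK → EUR → CNY:
CNY 74,178,000.00 ÷ 0.728958 = SEK 101,758,949.08
SEK 101,758,949.08 × 0.0918440 = EUR 9,345,948.92
EUR 9,345,948.92 × 8.06605 = CNY 75,384,891.28
Profit = CNY 75,384,891.28 − CNY 74,178,000.00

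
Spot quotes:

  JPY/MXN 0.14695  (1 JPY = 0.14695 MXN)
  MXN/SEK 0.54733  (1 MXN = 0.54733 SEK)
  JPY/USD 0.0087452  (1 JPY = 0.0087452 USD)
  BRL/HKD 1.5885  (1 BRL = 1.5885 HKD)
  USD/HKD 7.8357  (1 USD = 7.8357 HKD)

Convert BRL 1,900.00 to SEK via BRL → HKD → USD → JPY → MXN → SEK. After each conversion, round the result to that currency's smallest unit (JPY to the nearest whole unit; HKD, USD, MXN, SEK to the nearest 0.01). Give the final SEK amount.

BRL 1,900.00 × 1.5885 = HKD 3,018.15
HKD 3,018.15 ÷ 7.8357 = USD 385.18
USD 385.18 ÷ 0.0087452 = JPY 44,045
JPY 44,045 × 0.14695 = MXN 6,472.41
MXN 6,472.41 × 0.54733 = SEK 3,542.54

SEK 3,542.54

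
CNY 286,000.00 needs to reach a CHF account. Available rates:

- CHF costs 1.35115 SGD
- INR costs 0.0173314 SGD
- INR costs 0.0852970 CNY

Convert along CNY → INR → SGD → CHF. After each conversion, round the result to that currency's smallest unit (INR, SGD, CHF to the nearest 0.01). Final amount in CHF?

CNY 286,000.00 ÷ 0.0852970 = INR 3,352,990.14
INR 3,352,990.14 × 0.0173314 = SGD 58,112.01
SGD 58,112.01 ÷ 1.35115 = CHF 43,009.30

CHF 43,009.30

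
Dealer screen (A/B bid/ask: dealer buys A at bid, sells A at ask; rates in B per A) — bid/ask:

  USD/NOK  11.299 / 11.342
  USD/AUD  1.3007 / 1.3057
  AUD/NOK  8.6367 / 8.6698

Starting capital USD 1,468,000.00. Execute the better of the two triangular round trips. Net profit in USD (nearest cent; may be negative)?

Net result: USD -2,743.75 (no profitable arbitrage after spreads)

Best loop USD → NOK → AUD → USD:
USD 1,468,000.00 × 11.299 (sell USD at bid) = NOK 16,586,932.00
NOK 16,586,932.00 ÷ 8.6698 (buy AUD at ask) = AUD 1,913,185.08
AUD 1,913,185.08 ÷ 1.3057 (buy USD at ask) = USD 1,465,256.25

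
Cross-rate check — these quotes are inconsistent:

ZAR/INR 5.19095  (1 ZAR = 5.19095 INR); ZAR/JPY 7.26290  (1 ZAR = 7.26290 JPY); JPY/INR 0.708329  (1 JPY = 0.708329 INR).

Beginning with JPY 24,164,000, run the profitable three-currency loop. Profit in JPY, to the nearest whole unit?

Profitable loop is JPY → ZAR → INR → JPY:
JPY 24,164,000 ÷ 7.26290 = ZAR 3,327,045.67
ZAR 3,327,045.67 × 5.19095 = INR 17,270,527.72
INR 17,270,527.72 ÷ 0.708329 = JPY 24,382,071
Profit = JPY 24,382,071 − JPY 24,164,000

Profit: JPY 218,071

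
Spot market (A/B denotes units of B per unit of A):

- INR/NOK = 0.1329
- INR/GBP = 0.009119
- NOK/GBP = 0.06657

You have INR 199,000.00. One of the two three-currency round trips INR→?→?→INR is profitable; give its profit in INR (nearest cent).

Profit: INR 6,114.68

Profitable loop is INR → GBP → NOK → INR:
INR 199,000.00 × 0.009119 = GBP 1,814.68
GBP 1,814.68 ÷ 0.06657 = NOK 27,259.74
NOK 27,259.74 ÷ 0.1329 = INR 205,114.68
Profit = INR 205,114.68 − INR 199,000.00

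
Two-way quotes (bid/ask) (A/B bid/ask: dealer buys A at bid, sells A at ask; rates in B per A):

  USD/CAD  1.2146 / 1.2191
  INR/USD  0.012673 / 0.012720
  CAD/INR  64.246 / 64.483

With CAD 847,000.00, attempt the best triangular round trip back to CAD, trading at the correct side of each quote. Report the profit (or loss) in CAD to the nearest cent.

Best loop CAD → USD → INR → CAD:
CAD 847,000.00 ÷ 1.2191 (buy USD at ask) = USD 694,774.83
USD 694,774.83 ÷ 0.012720 (buy INR at ask) = INR 54,620,663.04
INR 54,620,663.04 ÷ 64.483 (buy CAD at ask) = CAD 847,055.24

Net profit: CAD 55.24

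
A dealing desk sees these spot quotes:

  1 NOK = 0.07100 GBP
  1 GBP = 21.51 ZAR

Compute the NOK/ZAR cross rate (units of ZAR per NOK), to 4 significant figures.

1 NOK × 0.07100 = 0.071 GBP
0.071 GBP × 21.51 = 1.52721 ZAR

NOK/ZAR = 1.527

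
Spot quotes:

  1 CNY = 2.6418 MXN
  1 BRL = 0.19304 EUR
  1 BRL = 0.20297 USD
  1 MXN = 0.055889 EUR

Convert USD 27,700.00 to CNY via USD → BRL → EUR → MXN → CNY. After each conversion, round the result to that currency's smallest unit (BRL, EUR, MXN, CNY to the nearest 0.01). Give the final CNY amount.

CNY 178,430.45

USD 27,700.00 ÷ 0.20297 = BRL 136,473.37
BRL 136,473.37 × 0.19304 = EUR 26,344.82
EUR 26,344.82 ÷ 0.055889 = MXN 471,377.55
MXN 471,377.55 ÷ 2.6418 = CNY 178,430.45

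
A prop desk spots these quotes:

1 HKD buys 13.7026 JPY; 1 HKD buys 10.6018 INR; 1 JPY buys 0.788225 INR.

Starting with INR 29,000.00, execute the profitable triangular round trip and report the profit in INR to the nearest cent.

Profit: INR 544.16

Profitable loop is INR → HKD → JPY → INR:
INR 29,000.00 ÷ 10.6018 = HKD 2,735.38
HKD 2,735.38 × 13.7026 = JPY 37,482
JPY 37,482 × 0.788225 = INR 29,544.16
Profit = INR 29,544.16 − INR 29,000.00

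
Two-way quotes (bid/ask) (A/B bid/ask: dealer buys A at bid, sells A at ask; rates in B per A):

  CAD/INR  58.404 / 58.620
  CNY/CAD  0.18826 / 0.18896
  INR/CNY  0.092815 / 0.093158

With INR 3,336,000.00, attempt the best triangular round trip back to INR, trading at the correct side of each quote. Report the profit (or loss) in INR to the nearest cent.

Best loop INR → CNY → CAD → INR:
INR 3,336,000.00 × 0.092815 (sell INR at bid) = CNY 309,630.84
CNY 309,630.84 × 0.18826 (sell CNY at bid) = CAD 58,291.10
CAD 58,291.10 × 58.404 (sell CAD at bid) = INR 3,404,433.52

Net profit: INR 68,433.52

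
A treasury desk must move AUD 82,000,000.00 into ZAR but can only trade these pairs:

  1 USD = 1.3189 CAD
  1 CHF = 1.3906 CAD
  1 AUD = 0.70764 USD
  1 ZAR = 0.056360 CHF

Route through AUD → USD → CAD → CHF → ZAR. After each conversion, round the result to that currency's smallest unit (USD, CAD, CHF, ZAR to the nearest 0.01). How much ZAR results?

AUD 82,000,000.00 × 0.70764 = USD 58,026,480.00
USD 58,026,480.00 × 1.3189 = CAD 76,531,124.47
CAD 76,531,124.47 ÷ 1.3906 = CHF 55,034,606.98
CHF 55,034,606.98 ÷ 0.056360 = ZAR 976,483,445.35

ZAR 976,483,445.35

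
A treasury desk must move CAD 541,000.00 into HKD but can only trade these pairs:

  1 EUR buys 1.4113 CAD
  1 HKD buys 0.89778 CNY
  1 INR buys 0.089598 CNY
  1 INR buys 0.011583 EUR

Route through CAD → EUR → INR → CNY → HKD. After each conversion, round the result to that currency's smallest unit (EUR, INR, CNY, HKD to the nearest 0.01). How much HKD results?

CAD 541,000.00 ÷ 1.4113 = EUR 383,334.51
EUR 383,334.51 ÷ 0.011583 = INR 33,094,579.12
INR 33,094,579.12 × 0.089598 = CNY 2,965,208.10
CNY 2,965,208.10 ÷ 0.89778 = HKD 3,302,822.63

HKD 3,302,822.63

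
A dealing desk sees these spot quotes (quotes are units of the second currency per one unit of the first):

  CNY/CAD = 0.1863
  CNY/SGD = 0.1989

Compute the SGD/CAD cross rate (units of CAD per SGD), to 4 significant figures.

1 SGD ÷ 0.1989 = 5.02765 CNY
5.02765 CNY × 0.1863 = 0.936652 CAD

SGD/CAD = 0.9367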